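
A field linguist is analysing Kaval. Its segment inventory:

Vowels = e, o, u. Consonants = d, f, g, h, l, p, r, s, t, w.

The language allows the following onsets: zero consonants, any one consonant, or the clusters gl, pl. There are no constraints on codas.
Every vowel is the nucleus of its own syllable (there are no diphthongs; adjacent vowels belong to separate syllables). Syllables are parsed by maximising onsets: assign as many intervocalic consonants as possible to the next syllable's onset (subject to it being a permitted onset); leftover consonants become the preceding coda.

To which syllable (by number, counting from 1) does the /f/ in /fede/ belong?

Nuclei (vowels): e, e → 2 syllables.
V1 /e/ – V2 /e/: /d/ → onset of the next syllable (single consonants are always licit onsets).
So the parse is fe.de.
The /f/ is in the onset of syllable 1 (/fe/).

1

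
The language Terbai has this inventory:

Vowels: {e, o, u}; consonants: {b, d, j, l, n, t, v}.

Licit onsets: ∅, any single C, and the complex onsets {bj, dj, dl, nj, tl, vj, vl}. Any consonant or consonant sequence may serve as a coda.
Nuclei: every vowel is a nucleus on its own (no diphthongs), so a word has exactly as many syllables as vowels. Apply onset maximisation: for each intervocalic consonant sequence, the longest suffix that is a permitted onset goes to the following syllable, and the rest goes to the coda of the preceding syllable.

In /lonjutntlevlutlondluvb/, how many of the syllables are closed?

3

Vowels present: o, u, e, u, o, u; each is a nucleus, giving 6 syllables.
/o…u/ gap (V1→V2): /nj/ is a licit onset in full, so it all attaches to the next syllable.
/u…e/ gap (V2→V3): /tntl/ splits as /tn/ + /tl/ (/tl/ is the longest suffix that is a licit onset).
/e…u/ gap (V3→V4): /vl/ — entire cluster is a permitted onset → onset /vl/, coda ∅.
/u…o/ gap (V4→V5): /tl/ — entire cluster is a permitted onset → onset /tl/, coda ∅.
/o…u/ gap (V5→V6): /ndl/ splits as /n/ + /dl/ (/dl/ is the longest suffix that is a licit onset).
Syllabification: lo.njutn.tle.vlu.tlon.dluvb.
Classifying each syllable: /lo/ (open), /njutn/ (closed), /tle/ (open), /vlu/ (open), /tlon/ (closed), /dluvb/ (closed).
Closed syllables: 3.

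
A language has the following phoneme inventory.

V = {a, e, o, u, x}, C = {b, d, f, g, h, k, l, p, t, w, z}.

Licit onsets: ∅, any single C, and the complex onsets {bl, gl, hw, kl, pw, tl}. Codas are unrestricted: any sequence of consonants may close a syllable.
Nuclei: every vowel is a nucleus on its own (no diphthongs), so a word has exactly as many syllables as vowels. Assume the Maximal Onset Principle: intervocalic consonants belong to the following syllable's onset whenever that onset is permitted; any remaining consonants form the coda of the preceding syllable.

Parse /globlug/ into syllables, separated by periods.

Vowels present: o, u; each is a nucleus, giving 2 syllables.
σ1/σ2 boundary: cluster /bl/ — /bl/ is itself a permitted onset, so the whole cluster goes right; preceding coda = ∅.

glo.blug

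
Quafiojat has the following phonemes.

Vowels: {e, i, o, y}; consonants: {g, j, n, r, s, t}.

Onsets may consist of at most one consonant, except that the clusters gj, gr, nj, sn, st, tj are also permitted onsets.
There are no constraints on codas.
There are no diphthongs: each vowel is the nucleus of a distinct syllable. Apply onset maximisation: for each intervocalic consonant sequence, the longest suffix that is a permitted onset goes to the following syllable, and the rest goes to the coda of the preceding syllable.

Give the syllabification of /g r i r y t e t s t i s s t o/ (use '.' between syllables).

gri.ry.tet.stis.sto

Nuclei (vowels): i, y, e, i, o → 5 syllables.
V1 /i/ – V2 /y/: /r/ is a single consonant, so it becomes the next onset.
V2 /y/ – V3 /e/: /t/ → onset of the next syllable (single consonants are always licit onsets).
V3 /e/ – V4 /i/: /tst/ splits as /t/ + /st/ (/st/ is the longest suffix that is a licit onset).
V4 /i/ – V5 /o/: cluster /sst/ — the longest permitted-onset suffix is /st/; onset = /st/, preceding coda = /s/.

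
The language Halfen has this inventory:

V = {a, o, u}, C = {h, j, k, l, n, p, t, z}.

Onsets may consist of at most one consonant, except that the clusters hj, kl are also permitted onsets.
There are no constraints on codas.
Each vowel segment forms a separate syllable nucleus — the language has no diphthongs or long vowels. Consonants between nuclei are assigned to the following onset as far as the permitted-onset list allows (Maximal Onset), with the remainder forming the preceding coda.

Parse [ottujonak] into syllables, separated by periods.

Nuclei (vowels): o, u, o, a → 4 syllables.
/o…u/ gap (V1→V2): cluster /tt/ — the longest permitted-onset suffix is /t/; onset = /t/, preceding coda = /t/.
/u…o/ gap (V2→V3): just /j/ — single C goes to the following onset.
/o…a/ gap (V3→V4): just /n/ — single C goes to the following onset.

ot.tu.jo.nak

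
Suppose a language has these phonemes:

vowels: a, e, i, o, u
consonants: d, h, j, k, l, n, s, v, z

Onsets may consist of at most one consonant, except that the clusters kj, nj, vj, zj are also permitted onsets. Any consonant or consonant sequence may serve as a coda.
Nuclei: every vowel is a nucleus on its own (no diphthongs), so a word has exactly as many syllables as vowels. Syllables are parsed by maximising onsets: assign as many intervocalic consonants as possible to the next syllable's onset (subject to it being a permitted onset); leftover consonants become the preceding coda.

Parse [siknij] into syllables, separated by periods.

The vowels are i, i — 2 nuclei, so 2 syllables.
/i…i/ gap (V1→V2): cluster /kn/ — the longest permitted-onset suffix is /n/; onset = /n/, preceding coda = /k/.

sik.nij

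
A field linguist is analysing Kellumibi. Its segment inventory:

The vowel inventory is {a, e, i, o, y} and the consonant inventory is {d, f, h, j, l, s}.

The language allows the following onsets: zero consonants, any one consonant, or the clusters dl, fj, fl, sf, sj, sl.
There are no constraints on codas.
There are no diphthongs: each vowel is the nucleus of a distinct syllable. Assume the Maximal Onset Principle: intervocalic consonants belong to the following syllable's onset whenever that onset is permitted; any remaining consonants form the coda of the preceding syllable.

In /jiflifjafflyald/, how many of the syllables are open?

Nuclei (vowels): i, i, a, y, a → 5 syllables.
σ1/σ2 boundary: /fl/ — entire cluster is a permitted onset → onset /fl/, coda ∅.
σ2/σ3 boundary: cluster /fj/ — /fj/ is itself a permitted onset, so the whole cluster goes right; preceding coda = ∅.
σ3/σ4 boundary: cluster /ffl/ — the longest permitted-onset suffix is /fl/; onset = /fl/, preceding coda = /f/.
σ4/σ5 boundary: no consonants, so the boundary falls immediately after /y/.
Putting it together: ji.fli.fjaf.fly.ald.
Classifying each syllable: /ji/ (open), /fli/ (open), /fjaf/ (closed), /fly/ (open), /ald/ (closed).
Open syllables: 3.

3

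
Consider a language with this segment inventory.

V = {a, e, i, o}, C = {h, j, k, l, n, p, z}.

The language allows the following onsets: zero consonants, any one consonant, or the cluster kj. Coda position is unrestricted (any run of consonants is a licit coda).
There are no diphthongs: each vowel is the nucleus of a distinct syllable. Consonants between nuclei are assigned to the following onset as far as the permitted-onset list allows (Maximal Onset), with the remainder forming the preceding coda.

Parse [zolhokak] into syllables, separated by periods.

zol.ho.kak

Nuclei (vowels): o, o, a → 3 syllables.
/o…o/ gap (V1→V2): /lh/; trying suffixes from longest down, /h/ is the first permitted one, so coda /l/ | onset /h/.
/o…a/ gap (V2→V3): /k/ is a single consonant, so it becomes the next onset.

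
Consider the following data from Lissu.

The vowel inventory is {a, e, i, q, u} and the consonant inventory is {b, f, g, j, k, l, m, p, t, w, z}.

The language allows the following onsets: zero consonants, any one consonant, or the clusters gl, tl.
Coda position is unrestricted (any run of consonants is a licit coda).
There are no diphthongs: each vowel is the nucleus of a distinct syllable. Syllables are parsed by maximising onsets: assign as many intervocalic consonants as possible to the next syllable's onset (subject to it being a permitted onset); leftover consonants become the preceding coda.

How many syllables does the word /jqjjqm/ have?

2

Nuclei (vowels): q, q → 2 syllables.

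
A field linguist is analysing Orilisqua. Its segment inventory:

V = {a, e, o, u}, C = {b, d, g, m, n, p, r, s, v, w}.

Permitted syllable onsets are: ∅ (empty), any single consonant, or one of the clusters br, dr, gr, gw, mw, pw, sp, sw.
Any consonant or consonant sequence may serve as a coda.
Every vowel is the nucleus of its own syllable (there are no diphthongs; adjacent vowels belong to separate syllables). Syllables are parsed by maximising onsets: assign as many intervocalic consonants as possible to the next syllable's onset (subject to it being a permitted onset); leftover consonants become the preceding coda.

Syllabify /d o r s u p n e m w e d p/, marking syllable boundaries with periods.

Nuclei (vowels): o, u, e, e → 4 syllables.
/o…u/ gap (V1→V2): /rs/; trying suffixes from longest down, /s/ is the first permitted one, so coda /r/ | onset /s/.
/u…e/ gap (V2→V3): /pn/; trying suffixes from longest down, /n/ is the first permitted one, so coda /p/ | onset /n/.
/e…e/ gap (V3→V4): cluster /mw/ — /mw/ is itself a permitted onset, so the whole cluster goes right; preceding coda = ∅.

dor.sup.ne.mwedp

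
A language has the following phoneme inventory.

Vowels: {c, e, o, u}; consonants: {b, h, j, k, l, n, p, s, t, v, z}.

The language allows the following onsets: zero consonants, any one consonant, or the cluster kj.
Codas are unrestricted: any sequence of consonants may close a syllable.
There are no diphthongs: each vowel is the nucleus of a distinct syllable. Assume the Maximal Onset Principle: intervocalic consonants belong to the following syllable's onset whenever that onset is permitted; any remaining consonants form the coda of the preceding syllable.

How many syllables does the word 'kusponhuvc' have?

4

Nuclei (vowels): u, o, u, c → 4 syllables.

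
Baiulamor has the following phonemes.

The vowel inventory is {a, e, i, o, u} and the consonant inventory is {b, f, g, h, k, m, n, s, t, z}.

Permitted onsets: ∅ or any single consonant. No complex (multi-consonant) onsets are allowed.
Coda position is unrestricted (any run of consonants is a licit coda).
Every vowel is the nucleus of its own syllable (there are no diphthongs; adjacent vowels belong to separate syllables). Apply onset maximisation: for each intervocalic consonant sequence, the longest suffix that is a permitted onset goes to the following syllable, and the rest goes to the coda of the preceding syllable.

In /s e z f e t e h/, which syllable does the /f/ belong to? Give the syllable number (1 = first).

Vowels present: e, e, e; each is a nucleus, giving 3 syllables.
σ1/σ2 boundary: /zf/ — longest licit onset from the right is /f/, leaving /z/ as coda.
σ2/σ3 boundary: /t/ is a single consonant, so it becomes the next onset.
Result: sez.fe.teh.
The /f/ is in the onset of syllable 2 (/fe/).

2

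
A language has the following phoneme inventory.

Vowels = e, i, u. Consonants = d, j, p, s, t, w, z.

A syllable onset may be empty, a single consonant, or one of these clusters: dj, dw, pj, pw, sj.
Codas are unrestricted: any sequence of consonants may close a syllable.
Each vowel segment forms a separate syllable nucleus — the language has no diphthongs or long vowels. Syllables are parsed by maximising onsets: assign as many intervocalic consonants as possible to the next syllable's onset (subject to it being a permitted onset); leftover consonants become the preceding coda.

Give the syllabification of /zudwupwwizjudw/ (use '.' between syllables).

zu.dwupw.wiz.judw

Nuclei (vowels): u, u, i, u → 4 syllables.
V1 /u/ – V2 /u/: /dw/ is a licit onset in full, so it all attaches to the next syllable.
V2 /u/ – V3 /i/: /pww/ — longest licit onset from the right is /w/, leaving /pw/ as coda.
V3 /i/ – V4 /u/: cluster /zj/ — the longest permitted-onset suffix is /j/; onset = /j/, preceding coda = /z/.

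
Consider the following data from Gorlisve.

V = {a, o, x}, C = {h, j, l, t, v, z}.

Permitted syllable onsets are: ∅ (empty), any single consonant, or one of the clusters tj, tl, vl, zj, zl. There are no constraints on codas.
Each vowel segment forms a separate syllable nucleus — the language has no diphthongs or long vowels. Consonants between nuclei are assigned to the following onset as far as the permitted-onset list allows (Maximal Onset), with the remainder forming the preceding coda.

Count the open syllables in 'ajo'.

2

The vowels are a, o — 2 nuclei, so 2 syllables.
σ1/σ2 boundary: just /j/ — single C goes to the following onset.
So the parse is a.jo.
Classifying each syllable: /a/ (open), /jo/ (open).
Open syllables: 2.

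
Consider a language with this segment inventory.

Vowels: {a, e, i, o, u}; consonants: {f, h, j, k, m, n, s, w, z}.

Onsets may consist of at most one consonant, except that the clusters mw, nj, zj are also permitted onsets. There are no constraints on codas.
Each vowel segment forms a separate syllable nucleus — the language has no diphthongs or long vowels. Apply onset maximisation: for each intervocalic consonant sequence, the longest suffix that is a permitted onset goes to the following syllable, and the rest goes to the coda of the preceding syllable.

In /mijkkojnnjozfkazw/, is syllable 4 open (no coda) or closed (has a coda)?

Nuclei (vowels): i, o, o, a → 4 syllables.
Between /i/ (V1) and /o/ (V2): /jkk/; trying suffixes from longest down, /k/ is the first permitted one, so coda /jk/ | onset /k/.
Between /o/ (V2) and /o/ (V3): cluster /jnnj/ — the longest permitted-onset suffix is /nj/; onset = /nj/, preceding coda = /jn/.
Between /o/ (V3) and /a/ (V4): /zfk/; trying suffixes from longest down, /k/ is the first permitted one, so coda /zf/ | onset /k/.
Result: mijk.kojn.njozf.kazw.
Syllable 4 is /kazw/ with coda /zw/, so it is closed.

closed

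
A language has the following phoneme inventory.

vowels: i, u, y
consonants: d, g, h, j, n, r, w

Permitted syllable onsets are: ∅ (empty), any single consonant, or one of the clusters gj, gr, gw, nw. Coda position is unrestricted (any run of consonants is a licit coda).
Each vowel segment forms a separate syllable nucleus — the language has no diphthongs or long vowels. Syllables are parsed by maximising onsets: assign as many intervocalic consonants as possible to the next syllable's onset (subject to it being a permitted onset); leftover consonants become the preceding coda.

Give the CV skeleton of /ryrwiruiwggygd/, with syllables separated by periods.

Vowels present: y, i, u, i, y; each is a nucleus, giving 5 syllables.
V1 /y/ – V2 /i/: /rw/; trying suffixes from longest down, /w/ is the first permitted one, so coda /r/ | onset /w/.
V2 /i/ – V3 /u/: /r/ is a single consonant, so it becomes the next onset.
V3 /u/ – V4 /i/: hiatus — the boundary sits between the two vowels.
V4 /i/ – V5 /y/: cluster /wgg/ — the longest permitted-onset suffix is /g/; onset = /g/, preceding coda = /wg/.
Putting it together: ryr.wi.ru.iwg.gygd.
Mapping each syllable to C/V: /ryr/ → CVC, /wi/ → CV, /ru/ → CV, /iwg/ → VCC, /gygd/ → CVCC.

CVC.CV.CV.VCC.CVCC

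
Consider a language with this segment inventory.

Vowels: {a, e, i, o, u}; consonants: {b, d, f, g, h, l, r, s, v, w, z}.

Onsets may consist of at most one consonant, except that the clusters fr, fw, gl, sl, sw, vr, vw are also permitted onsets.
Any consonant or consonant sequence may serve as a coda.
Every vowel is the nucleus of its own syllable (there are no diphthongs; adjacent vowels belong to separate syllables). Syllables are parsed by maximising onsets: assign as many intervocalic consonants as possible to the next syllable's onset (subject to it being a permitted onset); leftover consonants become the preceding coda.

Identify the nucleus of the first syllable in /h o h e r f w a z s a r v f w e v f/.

o

Vowels present: o, e, a, a, e; each is a nucleus, giving 5 syllables.
The first nucleus (vowel 1 from the left) is /o/.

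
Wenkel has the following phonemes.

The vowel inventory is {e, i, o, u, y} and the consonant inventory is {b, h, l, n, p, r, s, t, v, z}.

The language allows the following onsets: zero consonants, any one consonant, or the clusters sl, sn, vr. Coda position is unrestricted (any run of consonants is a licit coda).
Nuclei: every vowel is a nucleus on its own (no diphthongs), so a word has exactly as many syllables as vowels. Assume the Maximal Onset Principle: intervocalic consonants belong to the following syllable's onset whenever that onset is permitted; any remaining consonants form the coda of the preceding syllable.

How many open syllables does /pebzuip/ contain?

1

Vowels present: e, u, i; each is a nucleus, giving 3 syllables.
σ1/σ2 boundary: /bz/ — longest licit onset from the right is /z/, leaving /b/ as coda.
σ2/σ3 boundary: hiatus — the boundary sits between the two vowels.
So the parse is peb.zu.ip.
Classifying each syllable: /peb/ (closed), /zu/ (open), /ip/ (closed).
Open syllables: 1.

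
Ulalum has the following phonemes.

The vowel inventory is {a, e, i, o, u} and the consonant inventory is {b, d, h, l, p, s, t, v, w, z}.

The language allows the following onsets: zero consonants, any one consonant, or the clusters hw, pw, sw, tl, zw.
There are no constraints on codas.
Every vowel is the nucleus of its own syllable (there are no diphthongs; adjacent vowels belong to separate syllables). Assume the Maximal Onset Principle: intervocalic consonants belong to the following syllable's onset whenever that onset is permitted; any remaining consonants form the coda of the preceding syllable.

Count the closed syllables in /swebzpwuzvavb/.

The vowels are e, u, a — 3 nuclei, so 3 syllables.
/e…u/ gap (V1→V2): /bzpw/; trying suffixes from longest down, /pw/ is the first permitted one, so coda /bz/ | onset /pw/.
/u…a/ gap (V2→V3): /zv/ splits as /z/ + /v/ (/v/ is the longest suffix that is a licit onset).
So the parse is swebz.pwuz.vavb.
Classifying each syllable: /swebz/ (closed), /pwuz/ (closed), /vavb/ (closed).
Closed syllables: 3.

3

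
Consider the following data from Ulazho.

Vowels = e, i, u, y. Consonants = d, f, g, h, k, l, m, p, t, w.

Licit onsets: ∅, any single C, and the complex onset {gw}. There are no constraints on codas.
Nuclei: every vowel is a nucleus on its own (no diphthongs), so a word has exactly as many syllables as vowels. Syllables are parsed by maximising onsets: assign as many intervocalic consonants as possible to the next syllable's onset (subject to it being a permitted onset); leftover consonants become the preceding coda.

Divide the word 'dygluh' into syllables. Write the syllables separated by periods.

Nuclei (vowels): y, u → 2 syllables.
V1 /y/ – V2 /u/: cluster /gl/ — the longest permitted-onset suffix is /l/; onset = /l/, preceding coda = /g/.

dyg.luh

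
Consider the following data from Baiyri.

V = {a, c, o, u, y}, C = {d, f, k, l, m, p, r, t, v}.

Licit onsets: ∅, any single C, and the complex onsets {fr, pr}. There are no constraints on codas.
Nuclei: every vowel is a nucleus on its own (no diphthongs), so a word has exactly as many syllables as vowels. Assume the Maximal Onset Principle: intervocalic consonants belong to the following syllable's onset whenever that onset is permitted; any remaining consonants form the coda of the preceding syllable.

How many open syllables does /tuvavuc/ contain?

4

Vowels present: u, a, u, c; each is a nucleus, giving 4 syllables.
Between /u/ (V1) and /a/ (V2): just /v/ — single C goes to the following onset.
Between /a/ (V2) and /u/ (V3): /v/ is a single consonant, so it becomes the next onset.
Between /u/ (V3) and /c/ (V4): hiatus — the boundary sits between the two vowels.
So the parse is tu.va.vu.c.
Classifying each syllable: /tu/ (open), /va/ (open), /vu/ (open), /c/ (open).
Open syllables: 4.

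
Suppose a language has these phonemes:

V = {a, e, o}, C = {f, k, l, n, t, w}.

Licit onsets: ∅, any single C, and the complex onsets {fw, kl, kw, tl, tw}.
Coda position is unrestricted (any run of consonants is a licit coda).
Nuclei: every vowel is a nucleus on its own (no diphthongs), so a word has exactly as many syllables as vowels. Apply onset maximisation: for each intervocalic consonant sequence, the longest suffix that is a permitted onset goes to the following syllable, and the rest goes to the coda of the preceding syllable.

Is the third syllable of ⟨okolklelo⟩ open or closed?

Nuclei (vowels): o, o, e, o → 4 syllables.
Between /o/ (V1) and /o/ (V2): /k/ is a single consonant, so it becomes the next onset.
Between /o/ (V2) and /e/ (V3): /lkl/ splits as /l/ + /kl/ (/kl/ is the longest suffix that is a licit onset).
Between /e/ (V3) and /o/ (V4): just /l/ — single C goes to the following onset.
Syllabification: o.kol.kle.lo.
Syllable 3 is /kle/; it ends in its nucleus with no coda, so it is open.

open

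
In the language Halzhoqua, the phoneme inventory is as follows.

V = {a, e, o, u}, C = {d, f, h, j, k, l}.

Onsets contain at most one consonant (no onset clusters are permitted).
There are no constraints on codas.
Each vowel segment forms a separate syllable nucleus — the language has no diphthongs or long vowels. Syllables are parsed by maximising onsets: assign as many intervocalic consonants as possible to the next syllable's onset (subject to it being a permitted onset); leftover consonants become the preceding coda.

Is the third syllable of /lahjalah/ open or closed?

Vowels present: a, a, a; each is a nucleus, giving 3 syllables.
Between /a/ (V1) and /a/ (V2): /hj/ splits as /h/ + /j/ (/j/ is the longest suffix that is a licit onset).
Between /a/ (V2) and /a/ (V3): /l/ → onset of the next syllable (single consonants are always licit onsets).
Result: lah.ja.lah.
Syllable 3 is /lah/ with coda /h/, so it is closed.

closed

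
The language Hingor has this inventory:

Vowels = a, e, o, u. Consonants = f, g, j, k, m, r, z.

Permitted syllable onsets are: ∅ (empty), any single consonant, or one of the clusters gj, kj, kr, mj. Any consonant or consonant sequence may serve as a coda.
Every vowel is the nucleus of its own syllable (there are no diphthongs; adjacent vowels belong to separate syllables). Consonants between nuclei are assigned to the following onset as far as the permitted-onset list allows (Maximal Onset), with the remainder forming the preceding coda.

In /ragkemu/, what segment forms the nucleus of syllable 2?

Vowels present: a, e, u; each is a nucleus, giving 3 syllables.
The second nucleus (vowel 2 from the left) is /e/.

e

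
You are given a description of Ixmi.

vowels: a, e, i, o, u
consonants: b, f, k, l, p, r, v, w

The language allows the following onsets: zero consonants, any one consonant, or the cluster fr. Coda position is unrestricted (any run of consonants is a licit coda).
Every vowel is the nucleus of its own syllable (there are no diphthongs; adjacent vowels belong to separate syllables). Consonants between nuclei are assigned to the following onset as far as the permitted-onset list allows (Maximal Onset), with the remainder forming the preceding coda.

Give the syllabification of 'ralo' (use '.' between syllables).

ra.lo

The vowels are a, o — 2 nuclei, so 2 syllables.
Between /a/ (V1) and /o/ (V2): /l/ → onset of the next syllable (single consonants are always licit onsets).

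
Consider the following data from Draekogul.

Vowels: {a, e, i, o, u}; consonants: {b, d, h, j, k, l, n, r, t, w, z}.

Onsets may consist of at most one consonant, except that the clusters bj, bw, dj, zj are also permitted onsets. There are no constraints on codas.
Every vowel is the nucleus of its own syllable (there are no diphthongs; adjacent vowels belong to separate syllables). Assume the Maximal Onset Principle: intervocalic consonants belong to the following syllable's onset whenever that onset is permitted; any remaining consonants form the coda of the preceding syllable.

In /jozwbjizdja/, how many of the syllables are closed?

Nuclei (vowels): o, i, a → 3 syllables.
Between /o/ (V1) and /i/ (V2): /zwbj/; trying suffixes from longest down, /bj/ is the first permitted one, so coda /zw/ | onset /bj/.
Between /i/ (V2) and /a/ (V3): /zdj/ splits as /z/ + /dj/ (/dj/ is the longest suffix that is a licit onset).
Result: jozw.bjiz.dja.
Classifying each syllable: /jozw/ (closed), /bjiz/ (closed), /dja/ (open).
Closed syllables: 2.

2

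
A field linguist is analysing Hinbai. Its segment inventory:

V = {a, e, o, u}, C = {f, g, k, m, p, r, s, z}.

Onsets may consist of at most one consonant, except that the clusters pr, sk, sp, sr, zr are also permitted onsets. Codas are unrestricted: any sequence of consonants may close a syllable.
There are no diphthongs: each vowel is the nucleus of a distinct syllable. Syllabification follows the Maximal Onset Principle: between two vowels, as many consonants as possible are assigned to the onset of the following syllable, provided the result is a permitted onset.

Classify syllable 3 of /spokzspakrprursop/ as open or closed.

Nuclei (vowels): o, a, u, o → 4 syllables.
V1 /o/ – V2 /a/: /kzsp/; trying suffixes from longest down, /sp/ is the first permitted one, so coda /kz/ | onset /sp/.
V2 /a/ – V3 /u/: /krpr/; trying suffixes from longest down, /pr/ is the first permitted one, so coda /kr/ | onset /pr/.
V3 /u/ – V4 /o/: /rs/; trying suffixes from longest down, /s/ is the first permitted one, so coda /r/ | onset /s/.
Result: spokz.spakr.prur.sop.
Syllable 3 is /prur/ with coda /r/, so it is closed.

closed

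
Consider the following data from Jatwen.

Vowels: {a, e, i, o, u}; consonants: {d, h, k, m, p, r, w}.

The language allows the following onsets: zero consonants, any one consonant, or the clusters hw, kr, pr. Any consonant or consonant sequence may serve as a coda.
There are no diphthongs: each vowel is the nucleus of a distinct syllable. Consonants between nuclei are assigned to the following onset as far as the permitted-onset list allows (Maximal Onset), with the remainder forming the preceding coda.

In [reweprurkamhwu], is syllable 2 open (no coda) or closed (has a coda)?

Vowels present: e, e, u, a, u; each is a nucleus, giving 5 syllables.
V1 /e/ – V2 /e/: /w/ is a single consonant, so it becomes the next onset.
V2 /e/ – V3 /u/: /pr/ — entire cluster is a permitted onset → onset /pr/, coda ∅.
V3 /u/ – V4 /a/: cluster /rk/ — the longest permitted-onset suffix is /k/; onset = /k/, preceding coda = /r/.
V4 /a/ – V5 /u/: /mhw/ — longest licit onset from the right is /hw/, leaving /m/ as coda.
Syllabification: re.we.prur.kam.hwu.
Syllable 2 is /we/; it ends in its nucleus with no coda, so it is open.

open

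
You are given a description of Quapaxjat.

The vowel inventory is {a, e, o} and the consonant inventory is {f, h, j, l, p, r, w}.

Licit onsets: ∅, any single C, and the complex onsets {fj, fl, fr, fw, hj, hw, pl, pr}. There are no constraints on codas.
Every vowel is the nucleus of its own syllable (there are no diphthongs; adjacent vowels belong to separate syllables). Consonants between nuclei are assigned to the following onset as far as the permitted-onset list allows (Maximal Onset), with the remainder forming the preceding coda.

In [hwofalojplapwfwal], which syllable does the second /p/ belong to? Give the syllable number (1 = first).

The vowels are o, a, o, a, a — 5 nuclei, so 5 syllables.
/o…a/ gap (V1→V2): /f/ is a single consonant, so it becomes the next onset.
/a…o/ gap (V2→V3): /l/ → onset of the next syllable (single consonants are always licit onsets).
/o…a/ gap (V3→V4): cluster /jpl/ — the longest permitted-onset suffix is /pl/; onset = /pl/, preceding coda = /j/.
/a…a/ gap (V4→V5): /pwfw/; trying suffixes from longest down, /fw/ is the first permitted one, so coda /pw/ | onset /fw/.
So the parse is hwo.fa.loj.plapw.fwal.
The second /p/ is in the coda of syllable 4 (/plapw/).

4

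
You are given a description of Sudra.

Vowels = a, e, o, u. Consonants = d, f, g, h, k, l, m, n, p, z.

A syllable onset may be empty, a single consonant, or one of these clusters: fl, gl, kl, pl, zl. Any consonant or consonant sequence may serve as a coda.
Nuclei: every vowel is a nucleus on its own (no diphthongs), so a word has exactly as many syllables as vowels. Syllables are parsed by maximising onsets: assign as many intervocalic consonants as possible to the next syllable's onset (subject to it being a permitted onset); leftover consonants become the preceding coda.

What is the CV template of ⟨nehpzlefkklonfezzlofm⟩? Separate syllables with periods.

CVCC.CCVCC.CCVC.CVC.CCVCC

The vowels are e, e, o, e, o — 5 nuclei, so 5 syllables.
/e…e/ gap (V1→V2): cluster /hpzl/ — the longest permitted-onset suffix is /zl/; onset = /zl/, preceding coda = /hp/.
/e…o/ gap (V2→V3): cluster /fkkl/ — the longest permitted-onset suffix is /kl/; onset = /kl/, preceding coda = /fk/.
/o…e/ gap (V3→V4): /nf/ splits as /n/ + /f/ (/f/ is the longest suffix that is a licit onset).
/e…o/ gap (V4→V5): cluster /zzl/ — the longest permitted-onset suffix is /zl/; onset = /zl/, preceding coda = /z/.
Putting it together: nehp.zlefk.klon.fez.zlofm.
Mapping each syllable to C/V: /nehp/ → CVCC, /zlefk/ → CCVCC, /klon/ → CCVC, /fez/ → CVC, /zlofm/ → CCVCC.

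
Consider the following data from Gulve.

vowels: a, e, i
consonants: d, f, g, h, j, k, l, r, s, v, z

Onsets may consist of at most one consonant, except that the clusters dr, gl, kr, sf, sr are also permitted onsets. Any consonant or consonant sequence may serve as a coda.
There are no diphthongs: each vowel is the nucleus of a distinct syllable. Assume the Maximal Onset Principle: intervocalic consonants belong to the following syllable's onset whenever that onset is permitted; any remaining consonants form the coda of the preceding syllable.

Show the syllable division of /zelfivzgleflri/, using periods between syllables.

Nuclei (vowels): e, i, e, i → 4 syllables.
σ1/σ2 boundary: /lf/ splits as /l/ + /f/ (/f/ is the longest suffix that is a licit onset).
σ2/σ3 boundary: /vzgl/ — longest licit onset from the right is /gl/, leaving /vz/ as coda.
σ3/σ4 boundary: /flr/ splits as /fl/ + /r/ (/r/ is the longest suffix that is a licit onset).

zel.fivz.glefl.ri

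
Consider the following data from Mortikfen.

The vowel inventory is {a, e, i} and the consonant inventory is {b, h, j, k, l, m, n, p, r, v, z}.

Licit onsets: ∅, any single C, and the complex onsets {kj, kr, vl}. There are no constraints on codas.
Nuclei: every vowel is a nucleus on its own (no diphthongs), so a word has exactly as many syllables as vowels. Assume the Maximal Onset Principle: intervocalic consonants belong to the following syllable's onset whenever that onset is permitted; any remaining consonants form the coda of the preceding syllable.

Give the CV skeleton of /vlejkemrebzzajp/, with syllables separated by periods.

Nuclei (vowels): e, e, e, a → 4 syllables.
/e…e/ gap (V1→V2): cluster /jk/ — the longest permitted-onset suffix is /k/; onset = /k/, preceding coda = /j/.
/e…e/ gap (V2→V3): /mr/ — longest licit onset from the right is /r/, leaving /m/ as coda.
/e…a/ gap (V3→V4): /bzz/ splits as /bz/ + /z/ (/z/ is the longest suffix that is a licit onset).
Syllabification: vlej.kem.rebz.zajp.
Mapping each syllable to C/V: /vlej/ → CCVC, /kem/ → CVC, /rebz/ → CVCC, /zajp/ → CVCC.

CCVC.CVC.CVCC.CVCC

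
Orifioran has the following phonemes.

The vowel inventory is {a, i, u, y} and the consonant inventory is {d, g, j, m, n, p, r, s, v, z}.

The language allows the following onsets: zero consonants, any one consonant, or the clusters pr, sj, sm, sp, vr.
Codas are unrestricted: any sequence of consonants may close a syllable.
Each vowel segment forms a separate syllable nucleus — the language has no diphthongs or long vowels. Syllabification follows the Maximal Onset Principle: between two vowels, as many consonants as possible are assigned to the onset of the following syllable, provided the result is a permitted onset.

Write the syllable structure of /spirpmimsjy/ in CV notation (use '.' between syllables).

CCVCC.CVC.CCV

Nuclei (vowels): i, i, y → 3 syllables.
σ1/σ2 boundary: /rpm/ — longest licit onset from the right is /m/, leaving /rp/ as coda.
σ2/σ3 boundary: /msj/; trying suffixes from longest down, /sj/ is the first permitted one, so coda /m/ | onset /sj/.
Putting it together: spirp.mim.sjy.
Mapping each syllable to C/V: /spirp/ → CCVCC, /mim/ → CVC, /sjy/ → CCV.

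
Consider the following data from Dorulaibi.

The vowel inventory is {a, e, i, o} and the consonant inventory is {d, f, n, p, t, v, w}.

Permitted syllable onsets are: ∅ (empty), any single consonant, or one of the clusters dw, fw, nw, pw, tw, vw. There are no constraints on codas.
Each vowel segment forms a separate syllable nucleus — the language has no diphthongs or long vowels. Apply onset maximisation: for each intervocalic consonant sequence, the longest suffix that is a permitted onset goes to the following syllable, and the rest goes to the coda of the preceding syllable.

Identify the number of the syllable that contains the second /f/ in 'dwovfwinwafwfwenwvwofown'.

3

Nuclei (vowels): o, i, a, e, o, o → 6 syllables.
V1 /o/ – V2 /i/: cluster /vfw/ — the longest permitted-onset suffix is /fw/; onset = /fw/, preceding coda = /v/.
V2 /i/ – V3 /a/: /nw/ — entire cluster is a permitted onset → onset /nw/, coda ∅.
V3 /a/ – V4 /e/: cluster /fwfw/ — the longest permitted-onset suffix is /fw/; onset = /fw/, preceding coda = /fw/.
V4 /e/ – V5 /o/: cluster /nwvw/ — the longest permitted-onset suffix is /vw/; onset = /vw/, preceding coda = /nw/.
V5 /o/ – V6 /o/: just /f/ — single C goes to the following onset.
Syllabification: dwov.fwi.nwafw.fwenw.vwo.fown.
The second /f/ is in the coda of syllable 3 (/nwafw/).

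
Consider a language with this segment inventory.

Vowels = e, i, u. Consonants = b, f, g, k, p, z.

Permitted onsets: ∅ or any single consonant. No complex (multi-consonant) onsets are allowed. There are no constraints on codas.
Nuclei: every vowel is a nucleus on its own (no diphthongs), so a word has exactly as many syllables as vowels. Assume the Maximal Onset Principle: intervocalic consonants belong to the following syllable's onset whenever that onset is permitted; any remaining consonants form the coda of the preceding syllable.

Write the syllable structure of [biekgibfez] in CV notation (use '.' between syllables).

CV.VC.CVC.CVC

Nuclei (vowels): i, e, i, e → 4 syllables.
/i…e/ gap (V1→V2): hiatus — the boundary sits between the two vowels.
/e…i/ gap (V2→V3): cluster /kg/ — the longest permitted-onset suffix is /g/; onset = /g/, preceding coda = /k/.
/i…e/ gap (V3→V4): /bf/ — longest licit onset from the right is /f/, leaving /b/ as coda.
Syllabification: bi.ek.gib.fez.
Mapping each syllable to C/V: /bi/ → CV, /ek/ → VC, /gib/ → CVC, /fez/ → CVC.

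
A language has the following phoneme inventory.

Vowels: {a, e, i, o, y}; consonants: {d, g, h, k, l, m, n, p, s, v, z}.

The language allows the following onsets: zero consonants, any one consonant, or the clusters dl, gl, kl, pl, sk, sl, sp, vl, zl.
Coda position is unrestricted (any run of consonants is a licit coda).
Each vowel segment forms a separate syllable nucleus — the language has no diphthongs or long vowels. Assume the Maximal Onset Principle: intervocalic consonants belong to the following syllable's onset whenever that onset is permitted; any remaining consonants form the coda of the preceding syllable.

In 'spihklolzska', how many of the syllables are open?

1

The vowels are i, o, a — 3 nuclei, so 3 syllables.
V1 /i/ – V2 /o/: /hkl/ splits as /h/ + /kl/ (/kl/ is the longest suffix that is a licit onset).
V2 /o/ – V3 /a/: /lzsk/ — longest licit onset from the right is /sk/, leaving /lz/ as coda.
Result: spih.klolz.ska.
Classifying each syllable: /spih/ (closed), /klolz/ (closed), /ska/ (open).
Open syllables: 1.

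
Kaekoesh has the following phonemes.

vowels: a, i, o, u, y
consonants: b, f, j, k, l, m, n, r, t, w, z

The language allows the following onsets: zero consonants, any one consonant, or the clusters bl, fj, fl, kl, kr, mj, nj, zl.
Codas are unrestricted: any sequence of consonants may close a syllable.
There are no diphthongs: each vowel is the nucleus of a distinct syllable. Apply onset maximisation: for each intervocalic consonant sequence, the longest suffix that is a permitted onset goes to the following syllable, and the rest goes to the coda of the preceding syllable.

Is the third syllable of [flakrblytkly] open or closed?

open

Vowels present: a, y, y; each is a nucleus, giving 3 syllables.
σ1/σ2 boundary: /krbl/ — longest licit onset from the right is /bl/, leaving /kr/ as coda.
σ2/σ3 boundary: /tkl/; trying suffixes from longest down, /kl/ is the first permitted one, so coda /t/ | onset /kl/.
Syllabification: flakr.blyt.kly.
Syllable 3 is /kly/; it ends in its nucleus with no coda, so it is open.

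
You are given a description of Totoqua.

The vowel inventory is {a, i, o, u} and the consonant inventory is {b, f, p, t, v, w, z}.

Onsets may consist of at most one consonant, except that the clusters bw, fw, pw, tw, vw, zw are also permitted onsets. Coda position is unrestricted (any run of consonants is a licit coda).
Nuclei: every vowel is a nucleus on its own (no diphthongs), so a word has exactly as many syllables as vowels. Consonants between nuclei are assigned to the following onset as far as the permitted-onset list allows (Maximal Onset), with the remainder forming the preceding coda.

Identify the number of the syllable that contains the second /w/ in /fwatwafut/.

2

Nuclei (vowels): a, a, u → 3 syllables.
V1 /a/ – V2 /a/: /tw/ is a licit onset in full, so it all attaches to the next syllable.
V2 /a/ – V3 /u/: just /f/ — single C goes to the following onset.
Syllabification: fwa.twa.fut.
The second /w/ is in the onset of syllable 2 (/twa/).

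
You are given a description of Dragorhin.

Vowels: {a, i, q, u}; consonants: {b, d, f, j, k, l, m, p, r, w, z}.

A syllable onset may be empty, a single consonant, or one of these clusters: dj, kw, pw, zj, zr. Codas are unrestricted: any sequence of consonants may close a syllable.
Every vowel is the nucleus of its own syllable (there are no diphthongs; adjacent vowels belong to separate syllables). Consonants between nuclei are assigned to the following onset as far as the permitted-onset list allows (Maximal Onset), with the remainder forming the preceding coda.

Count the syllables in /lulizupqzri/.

5

The vowels are u, i, u, q, i — 5 nuclei, so 5 syllables.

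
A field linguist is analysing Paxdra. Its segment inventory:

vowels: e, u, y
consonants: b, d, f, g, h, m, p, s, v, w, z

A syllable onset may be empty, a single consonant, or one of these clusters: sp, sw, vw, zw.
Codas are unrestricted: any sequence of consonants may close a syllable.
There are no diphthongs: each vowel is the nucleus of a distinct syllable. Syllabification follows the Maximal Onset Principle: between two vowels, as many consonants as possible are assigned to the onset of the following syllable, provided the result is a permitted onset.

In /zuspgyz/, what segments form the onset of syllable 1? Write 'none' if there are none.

Nuclei (vowels): u, y → 2 syllables.
Between /u/ (V1) and /y/ (V2): /spg/ splits as /sp/ + /g/ (/g/ is the longest suffix that is a licit onset).
Putting it together: zusp.gyz.
Syllable 1 is /zusp/: onset /z/, nucleus /u/, coda /sp/.

z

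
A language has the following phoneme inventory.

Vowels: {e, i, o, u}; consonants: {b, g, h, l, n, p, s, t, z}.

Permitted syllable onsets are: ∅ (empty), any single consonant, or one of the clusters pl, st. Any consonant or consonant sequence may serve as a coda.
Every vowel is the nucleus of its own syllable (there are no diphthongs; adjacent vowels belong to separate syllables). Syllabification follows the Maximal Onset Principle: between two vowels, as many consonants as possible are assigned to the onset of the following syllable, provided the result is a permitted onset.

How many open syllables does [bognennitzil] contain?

The vowels are o, e, i, i — 4 nuclei, so 4 syllables.
V1 /o/ – V2 /e/: cluster /gn/ — the longest permitted-onset suffix is /n/; onset = /n/, preceding coda = /g/.
V2 /e/ – V3 /i/: cluster /nn/ — the longest permitted-onset suffix is /n/; onset = /n/, preceding coda = /n/.
V3 /i/ – V4 /i/: /tz/ splits as /t/ + /z/ (/z/ is the longest suffix that is a licit onset).
So the parse is bog.nen.nit.zil.
Classifying each syllable: /bog/ (closed), /nen/ (closed), /nit/ (closed), /zil/ (closed).
Open syllables: 0.

0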